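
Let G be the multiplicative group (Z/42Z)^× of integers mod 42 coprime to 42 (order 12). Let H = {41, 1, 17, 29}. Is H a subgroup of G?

No

17 ∈ H but its inverse 5 ∉ H, so H is not a subgroup.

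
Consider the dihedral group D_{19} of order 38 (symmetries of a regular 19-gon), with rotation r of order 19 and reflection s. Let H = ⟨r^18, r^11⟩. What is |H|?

19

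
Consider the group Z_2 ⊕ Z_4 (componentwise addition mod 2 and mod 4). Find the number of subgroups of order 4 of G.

|G| = 8 and 4 | 8, so subgroups of order 4 are possible by Lagrange.
The subgroups of order 4 are: {(0,0), (0,1), (0,2), (0,3)}; {(0,0), (0,2), (1,0), (1,2)}; {(0,0), (0,2), (1,1), (1,3)}.
So G has 3 subgroups of order 4.

3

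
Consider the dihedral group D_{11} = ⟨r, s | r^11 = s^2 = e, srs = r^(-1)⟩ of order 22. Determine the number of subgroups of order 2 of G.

11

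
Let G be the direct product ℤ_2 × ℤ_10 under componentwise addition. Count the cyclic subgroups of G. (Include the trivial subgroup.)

8

A cyclic subgroup of order d is generated by each of its φ(d) elements of order d, so the cyclic subgroups of order d number (#elements of order d)/φ(d).
Cyclic subgroups by order — order 1: 1; order 2: 3; order 5: 1; order 10: 3.
Total: 8.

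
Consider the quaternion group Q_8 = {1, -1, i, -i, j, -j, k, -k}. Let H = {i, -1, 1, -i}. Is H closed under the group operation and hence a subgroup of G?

|H| = 4 divides |G| = 8, consistent with Lagrange.
H contains the identity, every element's inverse is in H, and H is closed under ·: it is a subgroup.
In fact H = ⟨-i⟩.

Yes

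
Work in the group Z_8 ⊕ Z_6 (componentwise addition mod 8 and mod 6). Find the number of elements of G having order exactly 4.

An element (a,b) has order lcm(ord(a), ord(b)); count pairs with lcm equal to 4.
Enumerating gives 4 such elements.

4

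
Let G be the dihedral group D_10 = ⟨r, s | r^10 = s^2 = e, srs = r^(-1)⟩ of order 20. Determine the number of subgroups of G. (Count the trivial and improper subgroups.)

22

|G| = 20, so by Lagrange every subgroup order divides 20. Divisors: 1, 2, 4, 5, 10, 20.
Subgroups by order — order 1: 1; order 2: 11; order 4: 5; order 5: 1; order 10: 3; order 20: 1.
Total: 1 + 11 + 5 + 1 + 3 + 1 = 22.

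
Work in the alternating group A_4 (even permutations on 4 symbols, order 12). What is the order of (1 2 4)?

Computing powers of (1 2 4): the smallest k with ((1 2 4))^k = e is k = 3.

3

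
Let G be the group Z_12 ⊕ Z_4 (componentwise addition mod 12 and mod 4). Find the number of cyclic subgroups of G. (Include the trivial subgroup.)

20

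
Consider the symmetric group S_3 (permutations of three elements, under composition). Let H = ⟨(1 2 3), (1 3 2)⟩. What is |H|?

3

|⟨(1 2 3)⟩| = 3 and |⟨(1 3 2)⟩| = 3, so |H| is a multiple of lcm(3, 3) = 3 and divides |G| = 6.
Closing under the operation: H = {e, (1 2 3), (1 3 2)}, so |H| = 3.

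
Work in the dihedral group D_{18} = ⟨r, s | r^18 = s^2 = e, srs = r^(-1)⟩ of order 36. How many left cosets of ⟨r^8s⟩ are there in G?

18

|⟨r^8s⟩| = 2 and |G| = 36.
By Lagrange, [G : H] = |G|/|H| = 36/2 = 18.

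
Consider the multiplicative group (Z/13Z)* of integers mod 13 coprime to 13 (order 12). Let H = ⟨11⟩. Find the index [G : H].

|⟨11⟩| = 12 and |G| = 12.
By Lagrange, [G : H] = |G|/|H| = 12/12 = 1.

1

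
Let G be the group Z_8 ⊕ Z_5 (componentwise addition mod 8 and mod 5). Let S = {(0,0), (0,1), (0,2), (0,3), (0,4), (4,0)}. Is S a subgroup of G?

No

|S| = 6 does not divide |G| = 40, so by Lagrange S is not a subgroup.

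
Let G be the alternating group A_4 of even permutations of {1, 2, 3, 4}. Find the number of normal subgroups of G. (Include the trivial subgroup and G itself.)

3

G has 10 subgroups. Checking conjugation-invariance by order — order 1: 1/1 normal; order 2: 0/3 normal; order 3: 0/4 normal; order 4: 1/1 normal; order 12: 1/1 normal.
Total normal subgroups: 3.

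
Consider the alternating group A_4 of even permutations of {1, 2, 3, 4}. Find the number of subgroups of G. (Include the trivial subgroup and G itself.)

|G| = 12, so by Lagrange every subgroup order divides 12. Divisors: 1, 2, 3, 4, 6, 12.
Subgroups by order — order 1: 1; order 2: 3; order 3: 4; order 4: 1; order 6: 0; order 12: 1.
Total: 1 + 3 + 4 + 1 + 0 + 1 = 10.

10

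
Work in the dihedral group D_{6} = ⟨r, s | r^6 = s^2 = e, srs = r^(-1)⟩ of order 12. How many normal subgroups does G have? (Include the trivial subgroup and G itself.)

G has 16 subgroups. Checking conjugation-invariance by order — order 1: 1/1 normal; order 2: 1/7 normal; order 3: 1/1 normal; order 4: 0/3 normal; order 6: 3/3 normal; order 12: 1/1 normal.
Total normal subgroups: 7.

7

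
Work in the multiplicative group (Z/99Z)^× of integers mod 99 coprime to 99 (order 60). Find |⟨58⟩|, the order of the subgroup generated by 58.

Compute successive powers of 58 mod 99: 58, 97, 82, 4, 34, 91, 31, 16, …; 58^15 ≡ 1 (mod 99).
So |⟨58⟩| = 15.

15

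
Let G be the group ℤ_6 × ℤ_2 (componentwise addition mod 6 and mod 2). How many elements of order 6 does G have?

6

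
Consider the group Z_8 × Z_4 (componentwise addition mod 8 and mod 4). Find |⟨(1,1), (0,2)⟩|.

16

|⟨(1,1)⟩| = 8 and |⟨(0,2)⟩| = 2, so |H| is a multiple of lcm(8, 2) = 8 and divides |G| = 32.
Closing under the operation: H = {(0,0), (0,2), (1,1), (1,3), (2,0), (2,2), (3,1), (3,3), (4,0), (4,2), (5,1), (5,3), (6,0), (6,2), (7,1), (7,3)}, so |H| = 16.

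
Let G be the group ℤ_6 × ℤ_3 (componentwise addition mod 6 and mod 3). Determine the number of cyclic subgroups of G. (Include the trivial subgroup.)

10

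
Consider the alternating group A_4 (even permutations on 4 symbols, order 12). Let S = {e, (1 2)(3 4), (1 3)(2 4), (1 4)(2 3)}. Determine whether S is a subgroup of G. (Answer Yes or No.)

|S| = 4 divides |G| = 12, consistent with Lagrange.
S contains the identity, every element's inverse is in S, and S is closed under ∘: it is a subgroup.

Yes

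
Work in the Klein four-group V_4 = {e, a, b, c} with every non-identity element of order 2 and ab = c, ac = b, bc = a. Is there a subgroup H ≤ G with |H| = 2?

Yes

2 | 4. A subgroup of order 2 is {e, a}.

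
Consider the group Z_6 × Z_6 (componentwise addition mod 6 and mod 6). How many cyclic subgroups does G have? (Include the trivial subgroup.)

A cyclic subgroup of order d is generated by each of its φ(d) elements of order d, so the cyclic subgroups of order d number (#elements of order d)/φ(d).
Cyclic subgroups by order — order 1: 1; order 2: 3; order 3: 4; order 6: 12.
Total: 20.

20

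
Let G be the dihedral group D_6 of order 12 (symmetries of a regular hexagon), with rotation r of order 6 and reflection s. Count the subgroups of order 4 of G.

3

|G| = 12 and 4 | 12, so subgroups of order 4 are possible by Lagrange.
The subgroups of order 4 are: {e, r^3, r^2s, r^5s}; {e, r^3, s, r^3s}; {e, r^3, rs, r^4s}.
So G has 3 subgroups of order 4.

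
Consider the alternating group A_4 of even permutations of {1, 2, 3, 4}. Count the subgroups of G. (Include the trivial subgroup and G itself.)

|G| = 12, so by Lagrange every subgroup order divides 12. Divisors: 1, 2, 3, 4, 6, 12.
Subgroups by order — order 1: 1; order 2: 3; order 3: 4; order 4: 1; order 6: 0; order 12: 1.
Total: 1 + 3 + 4 + 1 + 0 + 1 = 10.

10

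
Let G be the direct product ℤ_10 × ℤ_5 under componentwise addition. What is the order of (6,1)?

5

The order of (6,1) in Z_10 × Z_5 is lcm(ord(6) in Z_10, ord(1) in Z_5).
ord(6) = 5 and ord(1) = 5, so |⟨(6,1)⟩| = lcm(5, 5) = 5.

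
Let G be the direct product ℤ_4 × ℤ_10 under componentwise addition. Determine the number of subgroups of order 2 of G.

3

|G| = 40 and 2 | 40, so subgroups of order 2 are possible by Lagrange.
The subgroups of order 2 are: {(0,0), (0,5)}; {(0,0), (2,0)}; {(0,0), (2,5)}.
So G has 3 subgroups of order 2.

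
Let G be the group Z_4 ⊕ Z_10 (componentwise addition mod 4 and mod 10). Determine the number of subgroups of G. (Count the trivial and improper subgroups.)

|G| = 40, so by Lagrange every subgroup order divides 40. Divisors: 1, 2, 4, 5, 8, 10, 20, 40.
Subgroups by order — order 1: 1; order 2: 3; order 4: 3; order 5: 1; order 8: 1; order 10: 3; order 20: 3; order 40: 1.
Total: 1 + 3 + 3 + 1 + 1 + 3 + 3 + 1 = 16.

16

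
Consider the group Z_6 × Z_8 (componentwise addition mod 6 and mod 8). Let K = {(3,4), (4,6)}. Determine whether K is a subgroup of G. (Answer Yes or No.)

The identity (0,0) ∉ K, so K is not a subgroup.

No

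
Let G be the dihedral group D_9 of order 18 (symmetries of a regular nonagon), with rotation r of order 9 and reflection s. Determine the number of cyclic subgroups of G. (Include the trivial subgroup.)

12

Group the elements of G by the cyclic subgroup they generate; each cyclic subgroup of order d accounts for φ(d) elements.
Cyclic subgroups by order — order 1: 1; order 2: 9; order 3: 1; order 9: 1.
Total: 12.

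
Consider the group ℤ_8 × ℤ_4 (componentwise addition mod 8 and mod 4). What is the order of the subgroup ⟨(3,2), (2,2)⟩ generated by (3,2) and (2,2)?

|⟨(3,2)⟩| = 8 and |⟨(2,2)⟩| = 4, so |H| is a multiple of lcm(8, 4) = 8 and divides |G| = 32.
Closing under the operation: H = {(0,0), (0,2), (1,0), (1,2), (2,0), (2,2), (3,0), (3,2), (4,0), (4,2), (5,0), (5,2), (6,0), (6,2), (7,0), (7,2)}, so |H| = 16.

16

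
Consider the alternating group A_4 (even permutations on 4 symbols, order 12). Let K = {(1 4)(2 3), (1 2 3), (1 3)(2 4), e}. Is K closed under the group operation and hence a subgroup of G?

No

(1 2 3) ∈ K but its inverse (1 3 2) ∉ K, so K is not a subgroup.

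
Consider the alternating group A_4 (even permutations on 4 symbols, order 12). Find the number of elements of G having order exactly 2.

The elements of order 2 are: (1 2)(3 4), (1 3)(2 4), (1 4)(2 3).
That's 3.

3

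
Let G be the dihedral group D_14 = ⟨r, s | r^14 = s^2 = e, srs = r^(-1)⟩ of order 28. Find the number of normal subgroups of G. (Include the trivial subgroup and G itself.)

7

G has 28 subgroups. Checking conjugation-invariance by order — order 1: 1/1 normal; order 2: 1/15 normal; order 4: 0/7 normal; order 7: 1/1 normal; order 14: 3/3 normal; order 28: 1/1 normal.
Total normal subgroups: 7.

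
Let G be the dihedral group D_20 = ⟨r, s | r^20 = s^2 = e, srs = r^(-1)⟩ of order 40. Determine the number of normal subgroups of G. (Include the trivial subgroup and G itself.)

9

G has 48 subgroups. Checking conjugation-invariance by order — order 1: 1/1 normal; order 2: 1/21 normal; order 4: 1/11 normal; order 5: 1/1 normal; order 8: 0/5 normal; order 10: 1/5 normal; order 20: 3/3 normal; order 40: 1/1 normal.
Total normal subgroups: 9.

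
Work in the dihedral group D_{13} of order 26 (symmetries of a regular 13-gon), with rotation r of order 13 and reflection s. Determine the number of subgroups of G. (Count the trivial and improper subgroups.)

|G| = 26, so by Lagrange every subgroup order divides 26. Divisors: 1, 2, 13, 26.
Subgroups by order — order 1: 1; order 2: 13; order 13: 1; order 26: 1.
Total: 1 + 13 + 1 + 1 = 16.

16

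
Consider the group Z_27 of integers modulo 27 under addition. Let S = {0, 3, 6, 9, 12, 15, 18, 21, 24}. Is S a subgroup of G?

|S| = 9 divides |G| = 27, consistent with Lagrange.
S contains the identity, every element's inverse is in S, and S is closed under +: it is a subgroup.
In fact S = ⟨3⟩.

Yes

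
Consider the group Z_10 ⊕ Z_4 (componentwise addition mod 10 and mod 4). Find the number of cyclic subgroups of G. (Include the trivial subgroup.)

A cyclic subgroup of order d is generated by each of its φ(d) elements of order d, so the cyclic subgroups of order d number (#elements of order d)/φ(d).
Cyclic subgroups by order — order 1: 1; order 2: 3; order 4: 2; order 5: 1; order 10: 3; order 20: 2.
Total: 12.

12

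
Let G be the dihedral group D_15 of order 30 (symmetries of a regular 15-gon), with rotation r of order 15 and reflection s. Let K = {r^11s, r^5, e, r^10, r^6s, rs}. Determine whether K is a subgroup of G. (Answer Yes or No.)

Yes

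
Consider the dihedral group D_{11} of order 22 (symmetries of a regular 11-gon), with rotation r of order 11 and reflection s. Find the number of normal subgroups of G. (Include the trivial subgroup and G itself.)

3

G has 14 subgroups. Checking conjugation-invariance by order — order 1: 1/1 normal; order 2: 0/11 normal; order 11: 1/1 normal; order 22: 1/1 normal.
Total normal subgroups: 3.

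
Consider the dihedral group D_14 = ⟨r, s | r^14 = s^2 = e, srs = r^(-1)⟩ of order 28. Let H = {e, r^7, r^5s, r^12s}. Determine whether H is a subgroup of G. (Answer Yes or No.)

Yes

|H| = 4 divides |G| = 28, consistent with Lagrange.
H contains the identity, every element's inverse is in H, and H is closed under ·: it is a subgroup.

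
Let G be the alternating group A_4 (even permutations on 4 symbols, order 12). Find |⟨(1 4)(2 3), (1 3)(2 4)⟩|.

|⟨(1 4)(2 3)⟩| = 2 and |⟨(1 3)(2 4)⟩| = 2, so |H| is a multiple of lcm(2, 2) = 2 and divides |G| = 12.
Closing under the operation: H = {e, (1 2)(3 4), (1 3)(2 4), (1 4)(2 3)}, so |H| = 4.

4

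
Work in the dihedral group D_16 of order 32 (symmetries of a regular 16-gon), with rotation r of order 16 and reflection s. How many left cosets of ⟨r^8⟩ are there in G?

16

|⟨r^8⟩| = 2 and |G| = 32.
By Lagrange, [G : H] = |G|/|H| = 32/2 = 16.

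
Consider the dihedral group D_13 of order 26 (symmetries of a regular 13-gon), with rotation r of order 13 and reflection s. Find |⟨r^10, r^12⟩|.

13

|⟨r^10⟩| = 13 and |⟨r^12⟩| = 13, so |H| is a multiple of lcm(13, 13) = 13 and divides |G| = 26.
Closing under the operation: H = {e, r, r^2, r^3, r^4, r^5, r^6, r^7, r^8, r^9, r^10, r^11, r^12}, so |H| = 13.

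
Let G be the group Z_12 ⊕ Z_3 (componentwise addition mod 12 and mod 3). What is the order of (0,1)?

The order of (0,1) in Z_12 × Z_3 is lcm(ord(0) in Z_12, ord(1) in Z_3).
ord(0) = 1 and ord(1) = 3, so |⟨(0,1)⟩| = lcm(1, 3) = 3.

3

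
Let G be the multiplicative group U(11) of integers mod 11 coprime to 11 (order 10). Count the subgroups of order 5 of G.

|G| = 10 and 5 | 10, so subgroups of order 5 are possible by Lagrange.
The subgroups of order 5 are: {1, 3, 4, 5, 9}.
So G has 1 subgroup of order 5.

1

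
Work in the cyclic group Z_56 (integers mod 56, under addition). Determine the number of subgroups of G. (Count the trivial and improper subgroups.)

8

A cyclic group of order 56 has exactly one subgroup for each divisor of 56.
Divisors of 56: 1, 2, 4, 7, 8, 14, 28, 56.
So Z_56 has 8 subgroups.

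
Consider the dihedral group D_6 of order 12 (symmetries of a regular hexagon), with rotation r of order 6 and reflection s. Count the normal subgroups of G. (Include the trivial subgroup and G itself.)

G has 16 subgroups. Checking conjugation-invariance by order — order 1: 1/1 normal; order 2: 1/7 normal; order 3: 1/1 normal; order 4: 0/3 normal; order 6: 3/3 normal; order 12: 1/1 normal.
Total normal subgroups: 7.

7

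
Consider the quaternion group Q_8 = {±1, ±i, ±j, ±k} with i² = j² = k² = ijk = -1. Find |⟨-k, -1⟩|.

4

|⟨-k⟩| = 4 and |⟨-1⟩| = 2, so |H| is a multiple of lcm(4, 2) = 4 and divides |G| = 8.
Closing under the operation: H = {1, -1, k, -k}, so |H| = 4.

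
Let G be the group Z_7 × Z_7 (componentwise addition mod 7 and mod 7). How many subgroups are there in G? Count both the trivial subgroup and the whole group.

10

|G| = 49, so by Lagrange every subgroup order divides 49. Divisors: 1, 7, 49.
Subgroups by order — order 1: 1; order 7: 8; order 49: 1.
Total: 1 + 8 + 1 = 10.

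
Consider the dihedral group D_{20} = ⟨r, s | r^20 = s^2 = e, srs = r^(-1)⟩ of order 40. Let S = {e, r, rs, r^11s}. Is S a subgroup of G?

r ∈ S but its inverse r^19 ∉ S, so S is not a subgroup.

No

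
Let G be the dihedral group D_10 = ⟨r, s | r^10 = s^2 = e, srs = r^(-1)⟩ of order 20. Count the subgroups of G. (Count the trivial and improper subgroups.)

|G| = 20, so by Lagrange every subgroup order divides 20. Divisors: 1, 2, 4, 5, 10, 20.
Subgroups by order — order 1: 1; order 2: 11; order 4: 5; order 5: 1; order 10: 3; order 20: 1.
Total: 1 + 11 + 5 + 1 + 3 + 1 = 22.

22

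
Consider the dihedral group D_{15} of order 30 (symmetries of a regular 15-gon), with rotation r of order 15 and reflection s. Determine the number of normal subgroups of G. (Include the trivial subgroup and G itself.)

5

G has 28 subgroups. Checking conjugation-invariance by order — order 1: 1/1 normal; order 2: 0/15 normal; order 3: 1/1 normal; order 5: 1/1 normal; order 6: 0/5 normal; order 10: 0/3 normal; order 15: 1/1 normal; order 30: 1/1 normal.
Total normal subgroups: 5.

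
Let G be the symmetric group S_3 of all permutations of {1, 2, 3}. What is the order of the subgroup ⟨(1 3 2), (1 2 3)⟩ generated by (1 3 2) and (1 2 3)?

3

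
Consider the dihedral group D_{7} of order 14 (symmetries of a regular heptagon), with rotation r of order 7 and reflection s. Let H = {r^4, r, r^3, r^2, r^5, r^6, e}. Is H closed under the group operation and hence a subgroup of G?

Yes

|H| = 7 divides |G| = 14, consistent with Lagrange.
H contains the identity, every element's inverse is in H, and H is closed under ·: it is a subgroup.
In fact H = ⟨r^4⟩.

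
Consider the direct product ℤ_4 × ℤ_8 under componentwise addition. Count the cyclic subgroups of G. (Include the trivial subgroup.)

A cyclic subgroup of order d is generated by each of its φ(d) elements of order d, so the cyclic subgroups of order d number (#elements of order d)/φ(d).
Cyclic subgroups by order — order 1: 1; order 2: 3; order 4: 6; order 8: 4.
Total: 14.

14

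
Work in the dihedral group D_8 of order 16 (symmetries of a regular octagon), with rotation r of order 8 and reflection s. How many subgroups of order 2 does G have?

|G| = 16 and 2 | 16, so subgroups of order 2 are possible by Lagrange.
The subgroups of order 2 are: {e, r^2s}; {e, r^3s}; {e, r^4}; {e, r^4s}; … (9 in all).
So G has 9 subgroups of order 2.

9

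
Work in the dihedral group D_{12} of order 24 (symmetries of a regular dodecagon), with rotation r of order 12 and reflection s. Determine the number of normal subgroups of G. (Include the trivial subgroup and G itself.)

9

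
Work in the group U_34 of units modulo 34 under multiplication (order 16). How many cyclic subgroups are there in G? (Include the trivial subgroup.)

A cyclic subgroup of order d is generated by each of its φ(d) elements of order d, so the cyclic subgroups of order d number (#elements of order d)/φ(d).
Cyclic subgroups by order — order 1: 1; order 2: 1; order 4: 1; order 8: 1; order 16: 1.
Total: 5.

5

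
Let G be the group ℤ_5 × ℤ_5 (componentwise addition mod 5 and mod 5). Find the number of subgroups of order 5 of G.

6

|G| = 25 and 5 | 25, so subgroups of order 5 are possible by Lagrange.
The subgroups of order 5 are: {(0,0), (0,1), (0,2), (0,3), (0,4)}; {(0,0), (1,0), (2,0), (3,0), (4,0)}; {(0,0), (1,1), (2,2), (3,3), (4,4)}; {(0,0), (1,2), (2,4), (3,1), (4,3)}; … (6 in all).
So G has 6 subgroups of order 5.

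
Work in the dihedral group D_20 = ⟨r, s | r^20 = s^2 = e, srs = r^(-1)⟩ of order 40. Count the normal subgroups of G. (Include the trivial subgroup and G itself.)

9

G has 48 subgroups. Checking conjugation-invariance by order — order 1: 1/1 normal; order 2: 1/21 normal; order 4: 1/11 normal; order 5: 1/1 normal; order 8: 0/5 normal; order 10: 1/5 normal; order 20: 3/3 normal; order 40: 1/1 normal.
Total normal subgroups: 9.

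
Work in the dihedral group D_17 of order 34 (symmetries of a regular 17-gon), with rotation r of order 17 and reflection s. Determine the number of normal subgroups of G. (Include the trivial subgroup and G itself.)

G has 20 subgroups. Checking conjugation-invariance by order — order 1: 1/1 normal; order 2: 0/17 normal; order 17: 1/1 normal; order 34: 1/1 normal.
Total normal subgroups: 3.

3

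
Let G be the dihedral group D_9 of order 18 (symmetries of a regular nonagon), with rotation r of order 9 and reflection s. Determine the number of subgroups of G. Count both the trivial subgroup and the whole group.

|G| = 18, so by Lagrange every subgroup order divides 18. Divisors: 1, 2, 3, 6, 9, 18.
Subgroups by order — order 1: 1; order 2: 9; order 3: 1; order 6: 3; order 9: 1; order 18: 1.
Total: 1 + 9 + 1 + 3 + 1 + 1 = 16.

16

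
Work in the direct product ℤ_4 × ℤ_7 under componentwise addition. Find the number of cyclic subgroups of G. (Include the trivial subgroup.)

6

Group the elements of G by the cyclic subgroup they generate; each cyclic subgroup of order d accounts for φ(d) elements.
Cyclic subgroups by order — order 1: 1; order 2: 1; order 4: 1; order 7: 1; order 14: 1; order 28: 1.
Total: 6.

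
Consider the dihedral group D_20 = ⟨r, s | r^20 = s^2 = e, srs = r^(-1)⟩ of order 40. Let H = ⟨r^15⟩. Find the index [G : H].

10

|⟨r^15⟩| = 4 and |G| = 40.
By Lagrange, [G : H] = |G|/|H| = 40/4 = 10.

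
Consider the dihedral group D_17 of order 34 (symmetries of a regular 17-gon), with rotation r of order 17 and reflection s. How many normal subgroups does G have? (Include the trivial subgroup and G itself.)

G has 20 subgroups. Checking conjugation-invariance by order — order 1: 1/1 normal; order 2: 0/17 normal; order 17: 1/1 normal; order 34: 1/1 normal.
Total normal subgroups: 3.

3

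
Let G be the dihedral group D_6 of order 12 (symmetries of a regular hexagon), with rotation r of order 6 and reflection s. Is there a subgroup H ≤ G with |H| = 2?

Yes

2 | 12. A subgroup of order 2 is {e, r^2s}.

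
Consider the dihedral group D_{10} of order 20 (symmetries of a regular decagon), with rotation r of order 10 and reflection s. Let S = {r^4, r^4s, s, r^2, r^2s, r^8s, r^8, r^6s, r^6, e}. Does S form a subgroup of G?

Yes

|S| = 10 divides |G| = 20, consistent with Lagrange.
S contains the identity, every element's inverse is in S, and S is closed under ·: it is a subgroup.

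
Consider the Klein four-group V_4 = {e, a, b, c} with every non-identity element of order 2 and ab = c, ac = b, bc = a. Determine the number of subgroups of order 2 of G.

3

|G| = 4 and 2 | 4, so subgroups of order 2 are possible by Lagrange.
The subgroups of order 2 are: {e, a}; {e, b}; {e, c}.
So G has 3 subgroups of order 2.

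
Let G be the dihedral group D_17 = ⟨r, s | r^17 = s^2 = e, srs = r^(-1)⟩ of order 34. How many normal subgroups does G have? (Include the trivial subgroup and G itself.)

3

G has 20 subgroups. Checking conjugation-invariance by order — order 1: 1/1 normal; order 2: 0/17 normal; order 17: 1/1 normal; order 34: 1/1 normal.
Total normal subgroups: 3.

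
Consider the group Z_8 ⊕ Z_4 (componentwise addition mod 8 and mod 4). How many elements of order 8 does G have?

16

An element (a,b) has order lcm(ord(a), ord(b)); count pairs with lcm equal to 8.
Enumerating gives 16 such elements.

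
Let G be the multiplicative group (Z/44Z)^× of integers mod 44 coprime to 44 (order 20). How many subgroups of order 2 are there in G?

3

|G| = 20 and 2 | 20, so subgroups of order 2 are possible by Lagrange.
The subgroups of order 2 are: {1, 21}; {1, 23}; {1, 43}.
So G has 3 subgroups of order 2.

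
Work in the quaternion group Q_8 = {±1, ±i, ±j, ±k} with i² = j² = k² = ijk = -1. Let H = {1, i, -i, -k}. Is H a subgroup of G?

-k ∈ H but its inverse k ∉ H, so H is not a subgroup.

No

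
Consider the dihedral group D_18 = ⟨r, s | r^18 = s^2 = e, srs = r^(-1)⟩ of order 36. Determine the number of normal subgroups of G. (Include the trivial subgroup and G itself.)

G has 45 subgroups. Checking conjugation-invariance by order — order 1: 1/1 normal; order 2: 1/19 normal; order 3: 1/1 normal; order 4: 0/9 normal; order 6: 1/7 normal; order 9: 1/1 normal; order 12: 0/3 normal; order 18: 3/3 normal; order 36: 1/1 normal.
Total normal subgroups: 9.

9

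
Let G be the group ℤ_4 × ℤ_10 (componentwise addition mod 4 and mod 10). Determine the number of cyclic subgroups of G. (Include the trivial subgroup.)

A cyclic subgroup of order d is generated by each of its φ(d) elements of order d, so the cyclic subgroups of order d number (#elements of order d)/φ(d).
Cyclic subgroups by order — order 1: 1; order 2: 3; order 4: 2; order 5: 1; order 10: 3; order 20: 2.
Total: 12.

12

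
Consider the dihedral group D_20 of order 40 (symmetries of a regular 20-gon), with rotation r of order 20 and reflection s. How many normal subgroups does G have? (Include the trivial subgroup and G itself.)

G has 48 subgroups. Checking conjugation-invariance by order — order 1: 1/1 normal; order 2: 1/21 normal; order 4: 1/11 normal; order 5: 1/1 normal; order 8: 0/5 normal; order 10: 1/5 normal; order 20: 3/3 normal; order 40: 1/1 normal.
Total normal subgroups: 9.

9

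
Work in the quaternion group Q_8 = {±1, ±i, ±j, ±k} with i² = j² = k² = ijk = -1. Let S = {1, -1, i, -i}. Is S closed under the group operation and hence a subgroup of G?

|S| = 4 divides |G| = 8, consistent with Lagrange.
S contains the identity, every element's inverse is in S, and S is closed under ·: it is a subgroup.
In fact S = ⟨-i⟩.

Yes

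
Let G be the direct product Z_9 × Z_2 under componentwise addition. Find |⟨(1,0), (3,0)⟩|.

9

|⟨(1,0)⟩| = 9 and |⟨(3,0)⟩| = 3, so |H| is a multiple of lcm(9, 3) = 9 and divides |G| = 18.
Closing under the operation: H = {(0,0), (1,0), (2,0), (3,0), (4,0), (5,0), (6,0), (7,0), (8,0)}, so |H| = 9.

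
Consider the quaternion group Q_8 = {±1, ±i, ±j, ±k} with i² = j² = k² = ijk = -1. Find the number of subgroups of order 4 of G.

3

|G| = 8 and 4 | 8, so subgroups of order 4 are possible by Lagrange.
The subgroups of order 4 are: {1, -1, i, -i}; {1, -1, j, -j}; {1, -1, k, -k}.
So G has 3 subgroups of order 4.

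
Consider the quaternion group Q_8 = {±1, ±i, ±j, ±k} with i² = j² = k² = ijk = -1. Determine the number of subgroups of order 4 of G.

3

|G| = 8 and 4 | 8, so subgroups of order 4 are possible by Lagrange.
The subgroups of order 4 are: {1, -1, i, -i}; {1, -1, j, -j}; {1, -1, k, -k}.
So G has 3 subgroups of order 4.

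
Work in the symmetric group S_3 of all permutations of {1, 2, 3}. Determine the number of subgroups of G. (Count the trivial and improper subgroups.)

6

|G| = 6, so by Lagrange every subgroup order divides 6. Divisors: 1, 2, 3, 6.
Subgroups by order — order 1: 1; order 2: 3; order 3: 1; order 6: 1.
Total: 1 + 3 + 1 + 1 = 6.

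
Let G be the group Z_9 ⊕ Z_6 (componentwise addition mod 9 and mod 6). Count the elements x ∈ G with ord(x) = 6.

An element (a,b) has order lcm(ord(a), ord(b)); count pairs with lcm equal to 6.
Enumerating gives 8 such elements.

8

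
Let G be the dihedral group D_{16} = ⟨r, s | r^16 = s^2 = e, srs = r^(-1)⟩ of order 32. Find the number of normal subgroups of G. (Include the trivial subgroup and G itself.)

8

G has 36 subgroups. Checking conjugation-invariance by order — order 1: 1/1 normal; order 2: 1/17 normal; order 4: 1/9 normal; order 8: 1/5 normal; order 16: 3/3 normal; order 32: 1/1 normal.
Total normal subgroups: 8.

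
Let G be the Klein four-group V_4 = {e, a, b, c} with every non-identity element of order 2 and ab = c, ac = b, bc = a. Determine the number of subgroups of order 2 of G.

3

|G| = 4 and 2 | 4, so subgroups of order 2 are possible by Lagrange.
The subgroups of order 2 are: {e, a}; {e, b}; {e, c}.
So G has 3 subgroups of order 2.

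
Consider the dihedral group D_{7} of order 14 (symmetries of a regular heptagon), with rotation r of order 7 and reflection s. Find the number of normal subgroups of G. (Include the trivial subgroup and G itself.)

G has 10 subgroups. Checking conjugation-invariance by order — order 1: 1/1 normal; order 2: 0/7 normal; order 7: 1/1 normal; order 14: 1/1 normal.
Total normal subgroups: 3.

3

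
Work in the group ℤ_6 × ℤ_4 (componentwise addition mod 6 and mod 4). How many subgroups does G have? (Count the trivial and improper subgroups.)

|G| = 24, so by Lagrange every subgroup order divides 24. Divisors: 1, 2, 3, 4, 6, 8, 12, 24.
Subgroups by order — order 1: 1; order 2: 3; order 3: 1; order 4: 3; order 6: 3; order 8: 1; order 12: 3; order 24: 1.
Total: 1 + 3 + 1 + 3 + 3 + 1 + 3 + 1 = 16.

16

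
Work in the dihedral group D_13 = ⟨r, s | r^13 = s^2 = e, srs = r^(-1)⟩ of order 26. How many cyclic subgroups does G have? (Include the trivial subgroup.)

A cyclic subgroup of order d is generated by each of its φ(d) elements of order d, so the cyclic subgroups of order d number (#elements of order d)/φ(d).
Cyclic subgroups by order — order 1: 1; order 2: 13; order 13: 1.
Total: 15.

15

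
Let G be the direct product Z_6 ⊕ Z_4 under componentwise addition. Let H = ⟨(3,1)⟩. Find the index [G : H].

6

|⟨(3,1)⟩| = 4 and |G| = 24.
By Lagrange, [G : H] = |G|/|H| = 24/4 = 6.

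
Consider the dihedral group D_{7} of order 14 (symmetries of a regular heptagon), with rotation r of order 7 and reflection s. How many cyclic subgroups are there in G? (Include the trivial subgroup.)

9

A cyclic subgroup of order d is generated by each of its φ(d) elements of order d, so the cyclic subgroups of order d number (#elements of order d)/φ(d).
Cyclic subgroups by order — order 1: 1; order 2: 7; order 7: 1.
Total: 9.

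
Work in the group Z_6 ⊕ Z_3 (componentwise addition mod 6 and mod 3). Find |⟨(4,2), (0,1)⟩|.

9

|⟨(4,2)⟩| = 3 and |⟨(0,1)⟩| = 3, so |H| is a multiple of lcm(3, 3) = 3 and divides |G| = 18.
Closing under the operation: H = {(0,0), (0,1), (0,2), (2,0), (2,1), (2,2), (4,0), (4,1), (4,2)}, so |H| = 9.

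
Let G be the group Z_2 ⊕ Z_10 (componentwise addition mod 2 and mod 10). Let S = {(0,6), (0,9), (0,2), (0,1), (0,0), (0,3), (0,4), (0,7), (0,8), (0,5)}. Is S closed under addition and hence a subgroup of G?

Yes

|S| = 10 divides |G| = 20, consistent with Lagrange.
S contains the identity, every element's inverse is in S, and S is closed under +: it is a subgroup.
In fact S = ⟨(0,1)⟩.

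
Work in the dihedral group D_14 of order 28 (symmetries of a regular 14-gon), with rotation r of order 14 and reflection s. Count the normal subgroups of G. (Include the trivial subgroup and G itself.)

7

G has 28 subgroups. Checking conjugation-invariance by order — order 1: 1/1 normal; order 2: 1/15 normal; order 4: 0/7 normal; order 7: 1/1 normal; order 14: 3/3 normal; order 28: 1/1 normal.
Total normal subgroups: 7.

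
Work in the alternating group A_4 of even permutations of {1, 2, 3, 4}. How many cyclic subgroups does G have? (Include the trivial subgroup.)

8

A cyclic subgroup of order d is generated by each of its φ(d) elements of order d, so the cyclic subgroups of order d number (#elements of order d)/φ(d).
Cyclic subgroups by order — order 1: 1; order 2: 3; order 3: 4.
Total: 8.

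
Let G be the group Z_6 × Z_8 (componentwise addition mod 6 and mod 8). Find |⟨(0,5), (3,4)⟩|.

16

|⟨(0,5)⟩| = 8 and |⟨(3,4)⟩| = 2, so |H| is a multiple of lcm(8, 2) = 8 and divides |G| = 48.
Closing under the operation: H = {(0,0), (0,1), (0,2), (0,3), (0,4), (0,5), (0,6), (0,7), (3,0), (3,1), (3,2), (3,3), (3,4), (3,5), (3,6), (3,7)}, so |H| = 16.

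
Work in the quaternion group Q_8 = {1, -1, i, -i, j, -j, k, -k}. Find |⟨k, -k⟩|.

|⟨k⟩| = 4 and |⟨-k⟩| = 4, so |H| is a multiple of lcm(4, 4) = 4 and divides |G| = 8.
Closing under the operation: H = {1, -1, k, -k}, so |H| = 4.

4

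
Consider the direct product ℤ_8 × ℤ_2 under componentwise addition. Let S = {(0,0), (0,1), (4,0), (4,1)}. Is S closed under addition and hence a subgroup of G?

|S| = 4 divides |G| = 16, consistent with Lagrange.
S contains the identity, every element's inverse is in S, and S is closed under +: it is a subgroup.

Yes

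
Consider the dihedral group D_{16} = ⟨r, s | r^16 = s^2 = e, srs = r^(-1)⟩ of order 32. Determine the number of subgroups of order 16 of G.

|G| = 32 and 16 | 32, so subgroups of order 16 are possible by Lagrange.
The subgroups of order 16 are: {e, r, r^2, r^3, r^4, r^5, r^6, r^7, r^8, r^9, r^10, r^11, r^12, r^13, r^14, r^15}; {e, r^2, r^4, r^6, r^8, r^10, r^12, r^14, s, r^2s, r^4s, r^6s, r^8s, r^10s, r^12s, r^14s}; {e, r^2, r^4, r^6, r^8, r^10, r^12, r^14, rs, r^3s, r^5s, r^7s, r^9s, r^11s, r^13s, r^15s}.
So G has 3 subgroups of order 16.

3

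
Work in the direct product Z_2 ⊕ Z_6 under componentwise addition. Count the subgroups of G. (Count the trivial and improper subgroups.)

10

|G| = 12, so by Lagrange every subgroup order divides 12. Divisors: 1, 2, 3, 4, 6, 12.
Subgroups by order — order 1: 1; order 2: 3; order 3: 1; order 4: 1; order 6: 3; order 12: 1.
Total: 1 + 3 + 1 + 1 + 3 + 1 = 10.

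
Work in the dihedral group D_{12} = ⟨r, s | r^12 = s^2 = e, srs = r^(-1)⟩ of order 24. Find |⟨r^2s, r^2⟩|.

12

|⟨r^2s⟩| = 2 and |⟨r^2⟩| = 6, so |H| is a multiple of lcm(2, 6) = 6 and divides |G| = 24.
Closing under the operation: H = {e, r^2, r^4, r^6, r^8, r^10, s, r^2s, r^4s, r^6s, r^8s, r^10s}, so |H| = 12.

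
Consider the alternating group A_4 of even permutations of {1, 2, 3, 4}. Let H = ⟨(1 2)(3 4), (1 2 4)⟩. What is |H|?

12

|⟨(1 2)(3 4)⟩| = 2 and |⟨(1 2 4)⟩| = 3, so |H| is a multiple of lcm(2, 3) = 6 and divides |G| = 12.
Closing {(1 2)(3 4), (1 2 4)} under the group operation gives all of G, so |H| = 12.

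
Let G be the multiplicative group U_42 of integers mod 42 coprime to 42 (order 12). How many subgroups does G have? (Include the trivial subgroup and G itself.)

|G| = 12, so by Lagrange every subgroup order divides 12. Divisors: 1, 2, 3, 4, 6, 12.
Subgroups by order — order 1: 1; order 2: 3; order 3: 1; order 4: 1; order 6: 3; order 12: 1.
Total: 1 + 3 + 1 + 1 + 3 + 1 = 10.

10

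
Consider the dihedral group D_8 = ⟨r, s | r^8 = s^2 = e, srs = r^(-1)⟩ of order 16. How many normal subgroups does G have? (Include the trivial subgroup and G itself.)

7

G has 19 subgroups. Checking conjugation-invariance by order — order 1: 1/1 normal; order 2: 1/9 normal; order 4: 1/5 normal; order 8: 3/3 normal; order 16: 1/1 normal.
Total normal subgroups: 7.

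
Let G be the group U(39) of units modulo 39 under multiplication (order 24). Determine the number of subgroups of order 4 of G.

|G| = 24 and 4 | 24, so subgroups of order 4 are possible by Lagrange.
The subgroups of order 4 are: {1, 14, 25, 38}; {1, 25, 31, 34}; {1, 5, 8, 25}.
So G has 3 subgroups of order 4.

3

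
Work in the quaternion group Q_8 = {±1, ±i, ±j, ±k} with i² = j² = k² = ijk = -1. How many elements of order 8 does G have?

0

No element of G has order 8 (even though 8 | 8).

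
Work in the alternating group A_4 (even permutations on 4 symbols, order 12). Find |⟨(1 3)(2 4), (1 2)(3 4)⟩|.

4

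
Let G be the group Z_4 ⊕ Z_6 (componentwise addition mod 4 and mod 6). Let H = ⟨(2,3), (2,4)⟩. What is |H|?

|⟨(2,3)⟩| = 2 and |⟨(2,4)⟩| = 6, so |H| is a multiple of lcm(2, 6) = 6 and divides |G| = 24.
Closing under the operation: H = {(0,0), (0,1), (0,2), (0,3), (0,4), (0,5), (2,0), (2,1), (2,2), (2,3), (2,4), (2,5)}, so |H| = 12.

12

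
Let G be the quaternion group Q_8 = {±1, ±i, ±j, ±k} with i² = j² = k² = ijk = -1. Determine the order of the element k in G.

4

Computing powers of k: the smallest k with (k)^k = e is k = 4.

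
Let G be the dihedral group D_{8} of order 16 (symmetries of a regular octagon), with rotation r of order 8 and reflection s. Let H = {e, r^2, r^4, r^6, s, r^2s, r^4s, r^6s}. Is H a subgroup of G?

|H| = 8 divides |G| = 16, consistent with Lagrange.
H contains the identity, every element's inverse is in H, and H is closed under ·: it is a subgroup.

Yes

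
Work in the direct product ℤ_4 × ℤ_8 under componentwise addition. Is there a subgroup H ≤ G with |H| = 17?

17 does not divide |G| = 32, so by Lagrange no subgroup of order 17 exists.

No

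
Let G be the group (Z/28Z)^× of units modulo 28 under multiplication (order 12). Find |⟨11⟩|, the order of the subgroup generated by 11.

Compute successive powers of 11 mod 28: 11, 9, 15, 25, 23, 1; 11^6 ≡ 1 (mod 28).
So |⟨11⟩| = 6.

6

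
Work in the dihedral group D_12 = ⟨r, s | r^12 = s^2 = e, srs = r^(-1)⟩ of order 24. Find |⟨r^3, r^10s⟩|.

8

|⟨r^3⟩| = 4 and |⟨r^10s⟩| = 2, so |H| is a multiple of lcm(4, 2) = 4 and divides |G| = 24.
Closing under the operation: H = {e, r^3, r^6, r^9, rs, r^4s, r^7s, r^10s}, so |H| = 8.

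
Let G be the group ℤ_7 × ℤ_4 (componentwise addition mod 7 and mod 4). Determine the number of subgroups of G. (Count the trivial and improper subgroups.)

|G| = 28, so by Lagrange every subgroup order divides 28. Divisors: 1, 2, 4, 7, 14, 28.
Subgroups by order — order 1: 1; order 2: 1; order 4: 1; order 7: 1; order 14: 1; order 28: 1.
Total: 1 + 1 + 1 + 1 + 1 + 1 = 6.

6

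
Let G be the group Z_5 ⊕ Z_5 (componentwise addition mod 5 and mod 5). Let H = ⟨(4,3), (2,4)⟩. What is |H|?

5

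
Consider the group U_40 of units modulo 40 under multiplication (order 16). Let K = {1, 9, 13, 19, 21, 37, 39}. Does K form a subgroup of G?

No

|K| = 7 does not divide |G| = 16, so by Lagrange K is not a subgroup.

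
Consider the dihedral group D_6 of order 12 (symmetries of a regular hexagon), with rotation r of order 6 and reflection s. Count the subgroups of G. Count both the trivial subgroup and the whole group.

|G| = 12, so by Lagrange every subgroup order divides 12. Divisors: 1, 2, 3, 4, 6, 12.
Subgroups by order — order 1: 1; order 2: 7; order 3: 1; order 4: 3; order 6: 3; order 12: 1.
Total: 1 + 7 + 1 + 3 + 3 + 1 = 16.

16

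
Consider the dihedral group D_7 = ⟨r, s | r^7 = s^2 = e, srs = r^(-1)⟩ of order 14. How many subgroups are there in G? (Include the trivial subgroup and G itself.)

|G| = 14, so by Lagrange every subgroup order divides 14. Divisors: 1, 2, 7, 14.
Subgroups by order — order 1: 1; order 2: 7; order 7: 1; order 14: 1.
Total: 1 + 7 + 1 + 1 = 10.

10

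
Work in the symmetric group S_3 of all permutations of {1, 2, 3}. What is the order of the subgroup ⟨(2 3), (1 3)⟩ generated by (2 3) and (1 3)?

6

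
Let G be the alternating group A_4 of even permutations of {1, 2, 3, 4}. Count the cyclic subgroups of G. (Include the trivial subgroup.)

Each element a generates a cyclic subgroup ⟨a⟩; distinct elements may generate the same one (a cyclic group of order d has φ(d) generators).
Cyclic subgroups by order — order 1: 1; order 2: 3; order 3: 4.
Total: 8.

8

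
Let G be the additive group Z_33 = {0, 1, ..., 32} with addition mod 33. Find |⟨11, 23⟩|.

|⟨11⟩| = 3 and |⟨23⟩| = 33, so |H| is a multiple of lcm(3, 33) = 33 and divides |G| = 33.
Closing {11, 23} under the group operation gives all of G, so |H| = 33.

33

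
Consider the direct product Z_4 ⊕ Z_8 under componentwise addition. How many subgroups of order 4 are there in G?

|G| = 32 and 4 | 32, so subgroups of order 4 are possible by Lagrange.
The subgroups of order 4 are: {(0,0), (0,2), (0,4), (0,6)}; {(0,0), (0,4), (2,0), (2,4)}; {(0,0), (0,4), (2,2), (2,6)}; {(0,0), (1,0), (2,0), (3,0)}; … (7 in all).
So G has 7 subgroups of order 4.

7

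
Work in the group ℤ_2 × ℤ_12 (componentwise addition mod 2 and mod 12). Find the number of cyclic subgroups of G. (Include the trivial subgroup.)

12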